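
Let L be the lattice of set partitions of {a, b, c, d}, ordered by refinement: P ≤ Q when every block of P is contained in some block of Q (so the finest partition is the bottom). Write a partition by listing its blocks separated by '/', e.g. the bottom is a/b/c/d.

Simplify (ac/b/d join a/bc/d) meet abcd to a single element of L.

ac/b/d ∨ a/bc/d = abc/d
abc/d ∧ abcd = abc/d

abc/d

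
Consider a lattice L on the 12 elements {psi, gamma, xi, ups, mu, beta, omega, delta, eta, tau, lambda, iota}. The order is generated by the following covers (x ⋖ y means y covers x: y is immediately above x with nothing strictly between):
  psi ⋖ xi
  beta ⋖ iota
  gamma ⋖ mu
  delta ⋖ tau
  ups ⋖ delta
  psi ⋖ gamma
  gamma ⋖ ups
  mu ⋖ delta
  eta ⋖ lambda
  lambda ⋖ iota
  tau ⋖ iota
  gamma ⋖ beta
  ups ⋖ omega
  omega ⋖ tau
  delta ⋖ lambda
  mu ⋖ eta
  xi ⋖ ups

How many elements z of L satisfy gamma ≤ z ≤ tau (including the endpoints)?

The interval [gamma, tau] = {delta, gamma, mu, omega, tau, ups}, which has 6 elements.

6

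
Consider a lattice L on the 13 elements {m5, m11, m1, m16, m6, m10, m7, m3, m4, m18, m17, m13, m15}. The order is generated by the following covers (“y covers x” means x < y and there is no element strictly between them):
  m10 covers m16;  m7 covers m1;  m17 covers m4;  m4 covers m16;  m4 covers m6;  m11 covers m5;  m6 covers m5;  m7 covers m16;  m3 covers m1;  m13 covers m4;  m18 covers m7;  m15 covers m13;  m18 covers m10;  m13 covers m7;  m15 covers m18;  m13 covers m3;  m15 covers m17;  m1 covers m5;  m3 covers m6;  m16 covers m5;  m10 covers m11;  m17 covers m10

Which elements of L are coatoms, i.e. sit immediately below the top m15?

m13, m17, m18

The coatoms are exactly the elements covered by m15: m13, m17, m18.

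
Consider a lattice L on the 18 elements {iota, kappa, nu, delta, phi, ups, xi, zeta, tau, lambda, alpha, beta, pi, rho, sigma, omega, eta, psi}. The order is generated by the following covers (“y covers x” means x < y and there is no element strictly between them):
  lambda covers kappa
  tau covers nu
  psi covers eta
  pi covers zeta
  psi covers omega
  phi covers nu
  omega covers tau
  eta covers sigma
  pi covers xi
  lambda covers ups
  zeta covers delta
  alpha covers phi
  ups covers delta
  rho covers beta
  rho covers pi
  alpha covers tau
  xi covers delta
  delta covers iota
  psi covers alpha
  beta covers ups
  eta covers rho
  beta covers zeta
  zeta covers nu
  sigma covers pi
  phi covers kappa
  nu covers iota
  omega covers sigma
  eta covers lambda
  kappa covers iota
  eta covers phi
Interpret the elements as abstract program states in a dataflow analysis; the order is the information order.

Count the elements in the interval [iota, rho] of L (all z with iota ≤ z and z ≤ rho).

The interval [iota, rho] = {beta, delta, iota, nu, pi, rho, ups, xi, zeta}, which has 9 elements.

9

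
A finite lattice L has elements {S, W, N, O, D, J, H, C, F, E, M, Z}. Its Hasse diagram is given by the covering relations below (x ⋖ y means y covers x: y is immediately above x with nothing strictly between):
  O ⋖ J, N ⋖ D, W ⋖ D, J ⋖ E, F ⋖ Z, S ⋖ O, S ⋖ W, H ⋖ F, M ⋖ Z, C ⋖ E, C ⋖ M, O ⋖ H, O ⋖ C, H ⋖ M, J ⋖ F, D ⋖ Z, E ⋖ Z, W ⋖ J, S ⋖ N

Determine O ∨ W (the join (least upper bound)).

J

Common upper bounds of {O, W}: E, F, J, Z.
The least among these is J.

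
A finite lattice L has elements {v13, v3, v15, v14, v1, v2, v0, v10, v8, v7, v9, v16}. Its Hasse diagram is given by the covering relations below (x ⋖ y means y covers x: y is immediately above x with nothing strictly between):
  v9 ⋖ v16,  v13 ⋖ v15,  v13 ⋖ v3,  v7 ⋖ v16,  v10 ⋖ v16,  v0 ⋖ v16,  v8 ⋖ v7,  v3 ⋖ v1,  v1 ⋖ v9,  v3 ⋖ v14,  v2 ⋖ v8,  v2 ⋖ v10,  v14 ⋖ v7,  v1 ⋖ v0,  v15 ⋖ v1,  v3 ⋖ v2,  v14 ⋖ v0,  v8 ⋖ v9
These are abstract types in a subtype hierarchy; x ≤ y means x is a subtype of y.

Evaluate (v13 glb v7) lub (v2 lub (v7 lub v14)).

v7

v13 ∧ v7 = v13
v7 ∨ v14 = v7
v2 ∨ v7 = v7
v13 ∨ v7 = v7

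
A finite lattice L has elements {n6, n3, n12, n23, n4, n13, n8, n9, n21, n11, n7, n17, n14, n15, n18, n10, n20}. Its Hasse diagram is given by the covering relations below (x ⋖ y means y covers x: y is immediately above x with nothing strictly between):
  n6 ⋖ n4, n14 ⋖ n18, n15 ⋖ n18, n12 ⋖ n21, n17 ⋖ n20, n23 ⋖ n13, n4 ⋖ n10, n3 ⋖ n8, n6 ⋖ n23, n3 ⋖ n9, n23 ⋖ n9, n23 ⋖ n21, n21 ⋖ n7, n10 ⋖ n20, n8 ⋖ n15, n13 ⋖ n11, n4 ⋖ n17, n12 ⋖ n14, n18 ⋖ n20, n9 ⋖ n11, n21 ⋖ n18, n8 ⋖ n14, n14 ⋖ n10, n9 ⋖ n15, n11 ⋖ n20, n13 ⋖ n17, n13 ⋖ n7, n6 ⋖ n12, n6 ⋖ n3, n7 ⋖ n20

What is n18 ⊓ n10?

n14

Common lower bounds of {n18, n10}: n12, n14, n3, n6, n8.
The greatest among these is n14.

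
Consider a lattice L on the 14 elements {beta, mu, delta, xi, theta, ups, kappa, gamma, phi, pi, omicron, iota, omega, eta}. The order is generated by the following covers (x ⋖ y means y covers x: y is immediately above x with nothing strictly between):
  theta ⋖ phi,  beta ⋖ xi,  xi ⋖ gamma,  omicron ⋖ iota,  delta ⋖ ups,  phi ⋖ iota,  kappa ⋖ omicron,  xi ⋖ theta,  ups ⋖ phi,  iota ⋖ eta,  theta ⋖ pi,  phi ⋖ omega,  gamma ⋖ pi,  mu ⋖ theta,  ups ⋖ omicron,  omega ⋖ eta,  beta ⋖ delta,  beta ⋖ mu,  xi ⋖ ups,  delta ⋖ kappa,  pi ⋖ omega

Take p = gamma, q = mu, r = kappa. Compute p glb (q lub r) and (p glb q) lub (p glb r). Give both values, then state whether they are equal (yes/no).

q lub r = iota, so p glb (q lub r) = gamma glb iota = xi.
p glb q = beta and p glb r = beta, so (p glb q) lub (p glb r) = beta lub beta = beta.
Equal: no.

xi; beta; no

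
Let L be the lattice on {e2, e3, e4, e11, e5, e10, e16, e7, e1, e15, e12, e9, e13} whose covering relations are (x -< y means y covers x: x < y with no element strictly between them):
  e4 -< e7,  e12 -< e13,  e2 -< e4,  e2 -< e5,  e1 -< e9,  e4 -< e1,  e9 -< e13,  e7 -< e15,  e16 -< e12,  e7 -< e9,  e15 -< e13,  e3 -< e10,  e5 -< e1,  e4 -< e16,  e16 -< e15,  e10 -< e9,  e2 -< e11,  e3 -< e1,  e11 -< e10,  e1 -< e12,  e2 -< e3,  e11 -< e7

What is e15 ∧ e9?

Common lower bounds of {e15, e9}: e11, e2, e4, e7.
The greatest among these is e7.

e7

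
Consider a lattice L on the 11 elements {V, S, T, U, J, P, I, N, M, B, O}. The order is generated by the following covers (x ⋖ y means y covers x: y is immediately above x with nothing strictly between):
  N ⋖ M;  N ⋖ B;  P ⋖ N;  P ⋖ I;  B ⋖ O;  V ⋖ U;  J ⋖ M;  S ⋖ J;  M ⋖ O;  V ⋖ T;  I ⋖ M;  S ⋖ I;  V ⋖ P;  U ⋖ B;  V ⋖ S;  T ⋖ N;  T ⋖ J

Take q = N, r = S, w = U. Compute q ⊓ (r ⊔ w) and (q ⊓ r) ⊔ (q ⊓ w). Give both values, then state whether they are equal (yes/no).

N; V; no

r ⊔ w = O, so q ⊓ (r ⊔ w) = N ⊓ O = N.
q ⊓ r = V and q ⊓ w = V, so (q ⊓ r) ⊔ (q ⊓ w) = V ⊔ V = V.
Equal: no.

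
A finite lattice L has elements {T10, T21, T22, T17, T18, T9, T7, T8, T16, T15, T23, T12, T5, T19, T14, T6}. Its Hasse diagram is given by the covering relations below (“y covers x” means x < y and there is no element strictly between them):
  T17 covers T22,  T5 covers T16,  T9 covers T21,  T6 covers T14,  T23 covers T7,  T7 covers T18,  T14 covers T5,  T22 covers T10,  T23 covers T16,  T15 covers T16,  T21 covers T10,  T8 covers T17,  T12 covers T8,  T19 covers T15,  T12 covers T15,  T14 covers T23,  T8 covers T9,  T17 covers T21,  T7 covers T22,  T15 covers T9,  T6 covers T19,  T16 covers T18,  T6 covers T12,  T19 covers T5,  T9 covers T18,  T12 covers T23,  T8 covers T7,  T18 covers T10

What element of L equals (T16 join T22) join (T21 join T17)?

T12

T16 ∨ T22 = T23
T21 ∨ T17 = T17
T23 ∨ T17 = T12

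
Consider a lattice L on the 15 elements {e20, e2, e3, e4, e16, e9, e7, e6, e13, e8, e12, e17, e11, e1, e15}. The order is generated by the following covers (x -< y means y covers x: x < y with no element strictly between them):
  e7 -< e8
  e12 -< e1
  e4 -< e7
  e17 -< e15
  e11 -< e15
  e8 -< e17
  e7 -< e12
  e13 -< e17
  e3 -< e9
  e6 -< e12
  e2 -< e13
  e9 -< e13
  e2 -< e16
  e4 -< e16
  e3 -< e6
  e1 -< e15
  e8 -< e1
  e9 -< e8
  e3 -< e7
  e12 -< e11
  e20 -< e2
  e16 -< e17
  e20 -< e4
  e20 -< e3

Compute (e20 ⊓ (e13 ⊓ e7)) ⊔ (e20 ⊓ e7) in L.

e20

e13 ∧ e7 = e3
e20 ∧ e3 = e20
e20 ∧ e7 = e20
e20 ∨ e20 = e20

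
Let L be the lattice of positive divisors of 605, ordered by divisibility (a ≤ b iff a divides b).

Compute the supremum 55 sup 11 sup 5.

In the divisibility order, the join is the least common multiple: lcm(55, 11, 5) = 55.

55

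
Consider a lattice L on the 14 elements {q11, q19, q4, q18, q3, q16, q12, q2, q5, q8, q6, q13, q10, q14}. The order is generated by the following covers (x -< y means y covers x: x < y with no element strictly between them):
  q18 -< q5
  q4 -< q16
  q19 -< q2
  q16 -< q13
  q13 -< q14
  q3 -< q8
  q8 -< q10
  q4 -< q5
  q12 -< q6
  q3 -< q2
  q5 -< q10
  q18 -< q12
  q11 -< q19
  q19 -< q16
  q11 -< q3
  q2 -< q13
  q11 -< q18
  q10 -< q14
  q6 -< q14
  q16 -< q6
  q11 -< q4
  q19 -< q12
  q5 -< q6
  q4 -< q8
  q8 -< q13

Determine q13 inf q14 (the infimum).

Common lower bounds of {q13, q14}: q11, q13, q16, q19, q2, q3, q4, q8.
The greatest among these is q13.

q13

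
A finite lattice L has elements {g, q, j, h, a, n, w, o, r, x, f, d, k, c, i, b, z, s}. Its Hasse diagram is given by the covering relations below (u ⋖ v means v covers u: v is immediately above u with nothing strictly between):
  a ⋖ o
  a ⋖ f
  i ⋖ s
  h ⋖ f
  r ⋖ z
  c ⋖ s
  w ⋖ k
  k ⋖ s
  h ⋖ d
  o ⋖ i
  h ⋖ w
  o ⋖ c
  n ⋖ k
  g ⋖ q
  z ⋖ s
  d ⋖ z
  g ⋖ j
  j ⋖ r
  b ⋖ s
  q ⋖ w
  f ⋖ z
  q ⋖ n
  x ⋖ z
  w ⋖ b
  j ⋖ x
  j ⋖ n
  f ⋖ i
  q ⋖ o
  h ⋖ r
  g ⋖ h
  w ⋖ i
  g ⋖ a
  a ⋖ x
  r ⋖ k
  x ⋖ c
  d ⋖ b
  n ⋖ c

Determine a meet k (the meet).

Common lower bounds of {a, k}: g.
The greatest among these is g.

g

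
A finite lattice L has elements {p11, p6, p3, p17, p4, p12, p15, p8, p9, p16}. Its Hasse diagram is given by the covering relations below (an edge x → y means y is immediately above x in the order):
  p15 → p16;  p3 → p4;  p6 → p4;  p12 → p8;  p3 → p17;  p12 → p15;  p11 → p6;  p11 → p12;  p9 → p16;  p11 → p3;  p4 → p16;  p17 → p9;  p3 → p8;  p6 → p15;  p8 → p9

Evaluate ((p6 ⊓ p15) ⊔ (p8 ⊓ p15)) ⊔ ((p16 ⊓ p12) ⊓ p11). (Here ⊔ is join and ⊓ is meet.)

p6 ∧ p15 = p6
p8 ∧ p15 = p12
p6 ∨ p12 = p15
p16 ∧ p12 = p12
p12 ∧ p11 = p11
p15 ∨ p11 = p15

p15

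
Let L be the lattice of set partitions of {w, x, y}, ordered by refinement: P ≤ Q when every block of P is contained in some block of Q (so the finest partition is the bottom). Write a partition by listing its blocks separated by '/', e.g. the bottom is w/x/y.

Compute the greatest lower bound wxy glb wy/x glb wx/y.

w/x/y

Common lower bounds of {wxy, wy/x, wx/y}: w/x/y.
The greatest among these is w/x/y.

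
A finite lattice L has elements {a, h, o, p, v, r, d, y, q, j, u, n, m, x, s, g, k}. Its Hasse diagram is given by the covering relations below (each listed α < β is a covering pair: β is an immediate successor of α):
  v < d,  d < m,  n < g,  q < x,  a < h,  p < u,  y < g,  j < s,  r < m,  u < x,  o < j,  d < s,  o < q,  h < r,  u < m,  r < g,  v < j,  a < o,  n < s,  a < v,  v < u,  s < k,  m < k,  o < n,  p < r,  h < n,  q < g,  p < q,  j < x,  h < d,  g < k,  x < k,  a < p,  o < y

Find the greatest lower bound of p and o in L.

a

Common lower bounds of {p, o}: a.
The greatest among these is a.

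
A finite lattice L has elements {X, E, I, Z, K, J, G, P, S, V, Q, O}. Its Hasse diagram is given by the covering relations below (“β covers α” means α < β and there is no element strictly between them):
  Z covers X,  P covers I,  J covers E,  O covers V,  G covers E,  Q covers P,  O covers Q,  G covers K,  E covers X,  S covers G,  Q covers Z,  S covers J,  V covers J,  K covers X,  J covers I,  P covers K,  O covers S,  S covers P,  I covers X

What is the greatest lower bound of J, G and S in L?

E

Common lower bounds of {J, G, S}: E, X.
The greatest among these is E.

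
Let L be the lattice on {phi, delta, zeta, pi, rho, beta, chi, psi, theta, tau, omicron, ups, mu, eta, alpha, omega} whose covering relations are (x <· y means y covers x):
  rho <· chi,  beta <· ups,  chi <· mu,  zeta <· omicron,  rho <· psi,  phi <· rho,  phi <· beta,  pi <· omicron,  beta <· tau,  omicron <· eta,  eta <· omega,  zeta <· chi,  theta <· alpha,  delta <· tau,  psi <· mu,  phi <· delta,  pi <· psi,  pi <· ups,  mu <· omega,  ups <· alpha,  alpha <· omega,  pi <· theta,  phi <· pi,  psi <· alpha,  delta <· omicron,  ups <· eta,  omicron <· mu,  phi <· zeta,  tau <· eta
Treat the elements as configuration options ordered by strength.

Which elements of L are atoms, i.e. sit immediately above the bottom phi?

beta, delta, pi, rho, zeta

The atoms are exactly the elements that cover phi: beta, delta, pi, rho, zeta.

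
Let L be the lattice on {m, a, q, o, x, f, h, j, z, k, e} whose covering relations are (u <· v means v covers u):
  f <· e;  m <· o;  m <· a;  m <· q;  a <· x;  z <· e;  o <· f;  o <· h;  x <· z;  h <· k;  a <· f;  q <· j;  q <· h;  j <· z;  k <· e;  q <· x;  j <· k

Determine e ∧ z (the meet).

Common lower bounds of {e, z}: a, j, m, q, x, z.
The greatest among these is z.

z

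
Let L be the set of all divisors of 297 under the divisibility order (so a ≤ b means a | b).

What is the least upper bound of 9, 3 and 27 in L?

In the divisibility order, the join is the least common multiple: lcm(9, 3, 27) = 27.

27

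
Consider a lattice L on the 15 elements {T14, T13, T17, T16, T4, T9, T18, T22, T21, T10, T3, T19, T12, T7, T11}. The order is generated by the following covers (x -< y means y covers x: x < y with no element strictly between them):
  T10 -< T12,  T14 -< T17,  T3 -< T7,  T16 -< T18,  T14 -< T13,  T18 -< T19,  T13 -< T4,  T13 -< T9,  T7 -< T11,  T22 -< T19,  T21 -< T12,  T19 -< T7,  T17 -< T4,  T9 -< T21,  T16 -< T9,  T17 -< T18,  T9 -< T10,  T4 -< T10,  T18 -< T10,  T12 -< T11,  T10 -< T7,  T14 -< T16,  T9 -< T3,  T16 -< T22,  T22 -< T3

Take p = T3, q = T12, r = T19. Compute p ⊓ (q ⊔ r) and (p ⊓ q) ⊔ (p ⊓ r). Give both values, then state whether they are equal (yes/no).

T3; T3; yes

q ⊔ r = T11, so p ⊓ (q ⊔ r) = T3 ⊓ T11 = T3.
p ⊓ q = T9 and p ⊓ r = T22, so (p ⊓ q) ⊔ (p ⊓ r) = T9 ⊔ T22 = T3.
Equal: yes.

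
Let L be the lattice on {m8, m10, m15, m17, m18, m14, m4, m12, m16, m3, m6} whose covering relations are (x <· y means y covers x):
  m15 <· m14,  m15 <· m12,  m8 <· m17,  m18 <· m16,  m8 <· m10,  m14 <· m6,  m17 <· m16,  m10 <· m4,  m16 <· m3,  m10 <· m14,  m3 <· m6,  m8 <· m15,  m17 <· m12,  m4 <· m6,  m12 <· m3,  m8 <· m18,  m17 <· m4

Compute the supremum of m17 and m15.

m12

Common upper bounds of {m17, m15}: m12, m3, m6.
The least among these is m12.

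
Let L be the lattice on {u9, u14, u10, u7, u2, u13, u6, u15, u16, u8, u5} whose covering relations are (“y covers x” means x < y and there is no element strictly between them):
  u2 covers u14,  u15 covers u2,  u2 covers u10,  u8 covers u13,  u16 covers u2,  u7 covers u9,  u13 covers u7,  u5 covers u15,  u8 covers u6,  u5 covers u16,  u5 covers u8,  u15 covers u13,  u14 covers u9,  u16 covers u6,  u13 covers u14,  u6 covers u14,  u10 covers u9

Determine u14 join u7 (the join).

u13

Common upper bounds of {u14, u7}: u13, u15, u5, u8.
The least among these is u13.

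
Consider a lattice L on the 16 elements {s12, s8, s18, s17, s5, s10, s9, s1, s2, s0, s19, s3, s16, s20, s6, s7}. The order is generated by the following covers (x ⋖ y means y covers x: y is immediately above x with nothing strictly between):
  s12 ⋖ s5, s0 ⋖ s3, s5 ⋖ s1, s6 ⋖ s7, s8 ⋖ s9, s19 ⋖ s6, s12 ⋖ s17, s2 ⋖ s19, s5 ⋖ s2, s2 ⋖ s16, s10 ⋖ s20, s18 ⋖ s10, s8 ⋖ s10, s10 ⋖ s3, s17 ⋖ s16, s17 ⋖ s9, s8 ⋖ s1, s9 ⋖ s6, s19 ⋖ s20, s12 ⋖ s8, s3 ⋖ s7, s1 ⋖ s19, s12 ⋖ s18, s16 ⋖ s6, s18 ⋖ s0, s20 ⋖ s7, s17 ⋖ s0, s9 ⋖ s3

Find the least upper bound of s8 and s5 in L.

Common upper bounds of {s8, s5}: s1, s19, s20, s6, s7.
The least among these is s1.

s1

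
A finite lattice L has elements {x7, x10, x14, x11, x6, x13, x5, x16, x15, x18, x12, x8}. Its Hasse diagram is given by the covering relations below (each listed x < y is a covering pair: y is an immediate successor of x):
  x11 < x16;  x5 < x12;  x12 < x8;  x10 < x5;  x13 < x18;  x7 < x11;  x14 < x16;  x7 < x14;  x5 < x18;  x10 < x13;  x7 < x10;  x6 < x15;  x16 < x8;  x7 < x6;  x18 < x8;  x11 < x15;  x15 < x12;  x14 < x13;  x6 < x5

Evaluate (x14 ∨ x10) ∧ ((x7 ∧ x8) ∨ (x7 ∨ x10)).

x10

x14 ∨ x10 = x13
x7 ∧ x8 = x7
x7 ∨ x10 = x10
x7 ∨ x10 = x10
x13 ∧ x10 = x10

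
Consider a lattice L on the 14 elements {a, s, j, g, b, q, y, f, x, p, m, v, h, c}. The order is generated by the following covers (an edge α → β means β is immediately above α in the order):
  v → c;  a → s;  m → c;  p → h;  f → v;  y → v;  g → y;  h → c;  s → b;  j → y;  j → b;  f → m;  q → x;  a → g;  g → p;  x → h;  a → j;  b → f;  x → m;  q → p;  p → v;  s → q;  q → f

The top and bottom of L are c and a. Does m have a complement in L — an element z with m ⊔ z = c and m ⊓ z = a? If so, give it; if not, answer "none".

g

Need z with m ∨ z = c and m ∧ z = a.
Checking each element gives: g.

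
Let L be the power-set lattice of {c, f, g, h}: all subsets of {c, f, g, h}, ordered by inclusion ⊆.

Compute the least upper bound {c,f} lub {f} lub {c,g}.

Under ⊆, join is union: {c,f} ∪ {f} ∪ {c,g} = {c,f,g}.

{c,f,g}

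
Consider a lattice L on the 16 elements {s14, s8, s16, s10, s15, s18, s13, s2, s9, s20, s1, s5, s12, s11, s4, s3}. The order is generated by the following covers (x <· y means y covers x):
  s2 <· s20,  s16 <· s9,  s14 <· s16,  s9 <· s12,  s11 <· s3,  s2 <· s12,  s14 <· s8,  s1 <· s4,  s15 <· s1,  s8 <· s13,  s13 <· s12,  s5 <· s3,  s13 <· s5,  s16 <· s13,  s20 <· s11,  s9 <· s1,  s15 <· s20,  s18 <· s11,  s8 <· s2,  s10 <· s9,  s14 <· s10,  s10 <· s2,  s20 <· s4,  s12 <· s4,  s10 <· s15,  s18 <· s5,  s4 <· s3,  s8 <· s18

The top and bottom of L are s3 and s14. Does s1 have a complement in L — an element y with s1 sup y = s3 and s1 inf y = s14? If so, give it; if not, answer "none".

Need y with s1 ∨ y = s3 and s1 ∧ y = s14.
Checking each element gives: s18.

s18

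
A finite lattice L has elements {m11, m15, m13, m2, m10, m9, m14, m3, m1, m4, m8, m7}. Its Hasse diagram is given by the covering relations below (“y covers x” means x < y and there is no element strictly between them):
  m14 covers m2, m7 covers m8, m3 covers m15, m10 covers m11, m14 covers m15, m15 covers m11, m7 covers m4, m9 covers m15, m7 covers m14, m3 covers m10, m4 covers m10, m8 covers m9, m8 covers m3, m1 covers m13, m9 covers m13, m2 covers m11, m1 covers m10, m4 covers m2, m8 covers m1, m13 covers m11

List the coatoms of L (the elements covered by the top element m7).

The coatoms are exactly the elements covered by m7: m14, m4, m8.

m14, m4, m8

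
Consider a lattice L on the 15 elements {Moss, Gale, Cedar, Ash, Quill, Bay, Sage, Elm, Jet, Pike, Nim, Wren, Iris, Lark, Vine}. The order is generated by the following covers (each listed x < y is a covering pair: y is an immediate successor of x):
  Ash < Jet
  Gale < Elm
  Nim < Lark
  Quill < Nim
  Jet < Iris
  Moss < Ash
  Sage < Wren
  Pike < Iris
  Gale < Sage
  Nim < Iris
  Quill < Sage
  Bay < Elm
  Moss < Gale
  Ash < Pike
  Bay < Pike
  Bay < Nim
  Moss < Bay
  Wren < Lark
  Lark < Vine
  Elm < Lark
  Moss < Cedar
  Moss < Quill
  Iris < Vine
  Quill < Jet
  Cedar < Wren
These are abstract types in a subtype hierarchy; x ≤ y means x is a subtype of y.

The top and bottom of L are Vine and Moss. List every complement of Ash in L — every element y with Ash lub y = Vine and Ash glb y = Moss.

Need y with Ash ∨ y = Vine and Ash ∧ y = Moss.
Checking each element gives: Cedar, Elm, Gale, Lark, Sage, Wren.

Cedar, Elm, Gale, Lark, Sage, Wren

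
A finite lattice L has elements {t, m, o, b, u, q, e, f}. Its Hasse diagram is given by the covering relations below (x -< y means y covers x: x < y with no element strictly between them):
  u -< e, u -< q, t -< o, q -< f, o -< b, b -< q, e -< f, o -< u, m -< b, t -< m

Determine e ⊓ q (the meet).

Common lower bounds of {e, q}: o, t, u.
The greatest among these is u.

u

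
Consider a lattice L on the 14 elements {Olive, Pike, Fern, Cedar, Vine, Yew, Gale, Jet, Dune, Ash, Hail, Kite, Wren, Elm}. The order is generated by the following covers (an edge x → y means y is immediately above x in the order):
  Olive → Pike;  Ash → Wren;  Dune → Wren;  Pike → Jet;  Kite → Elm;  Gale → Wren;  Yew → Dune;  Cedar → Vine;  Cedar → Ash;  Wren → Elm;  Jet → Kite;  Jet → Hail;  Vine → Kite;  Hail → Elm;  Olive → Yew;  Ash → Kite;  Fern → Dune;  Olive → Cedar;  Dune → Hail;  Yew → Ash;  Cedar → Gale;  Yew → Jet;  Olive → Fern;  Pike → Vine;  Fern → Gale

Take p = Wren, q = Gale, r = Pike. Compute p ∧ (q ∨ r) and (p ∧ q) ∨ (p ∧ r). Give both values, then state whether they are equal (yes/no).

Wren; Gale; no

q ∨ r = Elm, so p ∧ (q ∨ r) = Wren ∧ Elm = Wren.
p ∧ q = Gale and p ∧ r = Olive, so (p ∧ q) ∨ (p ∧ r) = Gale ∨ Olive = Gale.
Equal: no.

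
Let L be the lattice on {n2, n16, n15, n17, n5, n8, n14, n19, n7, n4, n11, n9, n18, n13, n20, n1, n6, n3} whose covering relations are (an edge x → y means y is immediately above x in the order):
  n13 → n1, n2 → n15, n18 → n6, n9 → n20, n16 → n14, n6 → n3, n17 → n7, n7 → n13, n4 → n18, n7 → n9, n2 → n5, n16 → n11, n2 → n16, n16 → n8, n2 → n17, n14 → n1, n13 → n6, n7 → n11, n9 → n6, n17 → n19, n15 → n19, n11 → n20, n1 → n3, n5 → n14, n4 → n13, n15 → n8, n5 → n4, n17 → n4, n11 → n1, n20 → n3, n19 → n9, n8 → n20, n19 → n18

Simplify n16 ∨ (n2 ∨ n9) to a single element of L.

n2 ∨ n9 = n9
n16 ∨ n9 = n20

n20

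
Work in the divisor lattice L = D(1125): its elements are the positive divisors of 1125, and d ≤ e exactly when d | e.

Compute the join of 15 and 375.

In the divisibility order, the join is the least common multiple: lcm(15, 375) = 375.

375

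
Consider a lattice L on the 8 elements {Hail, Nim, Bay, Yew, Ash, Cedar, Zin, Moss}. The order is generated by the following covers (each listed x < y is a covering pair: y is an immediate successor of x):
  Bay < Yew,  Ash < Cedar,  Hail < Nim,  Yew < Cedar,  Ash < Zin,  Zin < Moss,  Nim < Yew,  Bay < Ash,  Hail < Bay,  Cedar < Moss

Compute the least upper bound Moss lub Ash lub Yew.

Moss

Common upper bounds of {Moss, Ash, Yew}: Moss.
The least among these is Moss.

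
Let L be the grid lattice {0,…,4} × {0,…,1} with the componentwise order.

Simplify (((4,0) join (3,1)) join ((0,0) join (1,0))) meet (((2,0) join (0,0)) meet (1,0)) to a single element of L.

(1,0)

(4,0) ∨ (3,1) = (4,1)
(0,0) ∨ (1,0) = (1,0)
(4,1) ∨ (1,0) = (4,1)
(2,0) ∨ (0,0) = (2,0)
(2,0) ∧ (1,0) = (1,0)
(4,1) ∧ (1,0) = (1,0)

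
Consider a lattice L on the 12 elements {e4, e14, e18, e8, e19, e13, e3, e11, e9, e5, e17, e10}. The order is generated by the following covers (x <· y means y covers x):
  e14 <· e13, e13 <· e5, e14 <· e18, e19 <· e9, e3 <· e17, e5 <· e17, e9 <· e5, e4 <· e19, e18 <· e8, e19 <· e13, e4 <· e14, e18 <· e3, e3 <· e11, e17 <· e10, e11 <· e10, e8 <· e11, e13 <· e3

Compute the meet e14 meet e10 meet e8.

e14

Common lower bounds of {e14, e10, e8}: e14, e4.
The greatest among these is e14.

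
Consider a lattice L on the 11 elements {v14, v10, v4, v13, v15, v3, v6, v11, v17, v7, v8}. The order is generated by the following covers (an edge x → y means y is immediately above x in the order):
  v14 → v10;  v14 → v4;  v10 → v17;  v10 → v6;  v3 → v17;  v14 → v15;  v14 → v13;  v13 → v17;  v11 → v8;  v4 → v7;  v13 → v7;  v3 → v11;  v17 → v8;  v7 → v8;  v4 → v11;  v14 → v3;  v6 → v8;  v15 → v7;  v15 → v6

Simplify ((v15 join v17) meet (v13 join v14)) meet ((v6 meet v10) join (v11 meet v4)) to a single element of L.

v15 ∨ v17 = v8
v13 ∨ v14 = v13
v8 ∧ v13 = v13
v6 ∧ v10 = v10
v11 ∧ v4 = v4
v10 ∨ v4 = v8
v13 ∧ v8 = v13

v13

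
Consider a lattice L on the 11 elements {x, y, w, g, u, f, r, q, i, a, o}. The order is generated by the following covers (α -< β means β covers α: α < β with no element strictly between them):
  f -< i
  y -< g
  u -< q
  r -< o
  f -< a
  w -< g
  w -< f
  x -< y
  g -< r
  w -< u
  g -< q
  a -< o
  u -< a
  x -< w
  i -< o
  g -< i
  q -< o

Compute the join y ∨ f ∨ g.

i

Common upper bounds of {y, f, g}: i, o.
The least among these is i.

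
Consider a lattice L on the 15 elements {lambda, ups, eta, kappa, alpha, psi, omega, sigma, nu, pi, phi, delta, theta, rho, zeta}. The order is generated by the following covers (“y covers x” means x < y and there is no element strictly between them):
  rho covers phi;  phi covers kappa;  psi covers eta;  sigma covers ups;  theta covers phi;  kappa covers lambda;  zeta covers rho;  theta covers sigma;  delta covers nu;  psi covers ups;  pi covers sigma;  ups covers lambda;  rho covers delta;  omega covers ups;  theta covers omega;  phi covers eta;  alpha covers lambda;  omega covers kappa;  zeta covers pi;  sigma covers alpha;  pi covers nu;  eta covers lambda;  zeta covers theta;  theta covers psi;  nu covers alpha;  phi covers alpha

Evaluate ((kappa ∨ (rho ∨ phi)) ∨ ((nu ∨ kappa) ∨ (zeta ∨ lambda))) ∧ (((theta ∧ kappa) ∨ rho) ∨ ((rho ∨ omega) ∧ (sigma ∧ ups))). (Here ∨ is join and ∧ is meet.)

zeta

rho ∨ phi = rho
kappa ∨ rho = rho
nu ∨ kappa = rho
zeta ∨ lambda = zeta
rho ∨ zeta = zeta
rho ∨ zeta = zeta
theta ∧ kappa = kappa
kappa ∨ rho = rho
rho ∨ omega = zeta
sigma ∧ ups = ups
zeta ∧ ups = ups
rho ∨ ups = zeta
zeta ∧ zeta = zeta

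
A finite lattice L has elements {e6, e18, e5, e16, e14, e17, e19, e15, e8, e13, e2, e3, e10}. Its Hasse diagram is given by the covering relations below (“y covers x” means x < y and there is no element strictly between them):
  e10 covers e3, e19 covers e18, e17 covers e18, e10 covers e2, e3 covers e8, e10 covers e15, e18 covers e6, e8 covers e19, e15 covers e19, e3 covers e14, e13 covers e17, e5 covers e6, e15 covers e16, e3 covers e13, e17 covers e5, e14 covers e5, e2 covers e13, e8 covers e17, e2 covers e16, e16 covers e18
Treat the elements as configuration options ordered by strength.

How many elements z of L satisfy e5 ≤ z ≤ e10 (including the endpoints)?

8

The interval [e5, e10] = {e10, e13, e14, e17, e2, e3, e5, e8}, which has 8 elements.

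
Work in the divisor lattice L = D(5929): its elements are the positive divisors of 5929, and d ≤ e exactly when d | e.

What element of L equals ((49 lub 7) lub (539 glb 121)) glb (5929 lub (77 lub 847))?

49 ∨ 7 = 49
539 ∧ 121 = 11
49 ∨ 11 = 539
77 ∨ 847 = 847
5929 ∨ 847 = 5929
539 ∧ 5929 = 539

539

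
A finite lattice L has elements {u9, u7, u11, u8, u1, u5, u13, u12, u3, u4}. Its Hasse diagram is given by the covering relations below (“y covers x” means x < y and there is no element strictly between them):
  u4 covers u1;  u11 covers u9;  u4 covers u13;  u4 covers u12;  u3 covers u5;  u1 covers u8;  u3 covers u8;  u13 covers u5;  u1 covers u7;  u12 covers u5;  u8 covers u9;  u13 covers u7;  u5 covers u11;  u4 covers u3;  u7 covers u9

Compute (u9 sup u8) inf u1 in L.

u9 ∨ u8 = u8
u8 ∧ u1 = u8

u8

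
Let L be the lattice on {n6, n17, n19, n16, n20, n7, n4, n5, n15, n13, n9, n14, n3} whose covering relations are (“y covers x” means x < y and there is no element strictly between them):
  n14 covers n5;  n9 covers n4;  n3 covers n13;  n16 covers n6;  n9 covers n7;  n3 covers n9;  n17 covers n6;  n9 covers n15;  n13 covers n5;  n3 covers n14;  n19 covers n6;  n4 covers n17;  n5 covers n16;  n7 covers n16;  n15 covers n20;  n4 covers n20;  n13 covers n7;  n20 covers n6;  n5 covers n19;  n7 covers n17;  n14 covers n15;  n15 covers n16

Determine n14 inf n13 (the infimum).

n5

Common lower bounds of {n14, n13}: n16, n19, n5, n6.
The greatest among these is n5.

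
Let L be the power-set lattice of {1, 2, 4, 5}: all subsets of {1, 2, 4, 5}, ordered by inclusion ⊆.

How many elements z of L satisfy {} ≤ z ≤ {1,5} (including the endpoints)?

The interval [{}, {1,5}] = {{1,5}, {1}, {5}, {}}, which has 4 elements.

4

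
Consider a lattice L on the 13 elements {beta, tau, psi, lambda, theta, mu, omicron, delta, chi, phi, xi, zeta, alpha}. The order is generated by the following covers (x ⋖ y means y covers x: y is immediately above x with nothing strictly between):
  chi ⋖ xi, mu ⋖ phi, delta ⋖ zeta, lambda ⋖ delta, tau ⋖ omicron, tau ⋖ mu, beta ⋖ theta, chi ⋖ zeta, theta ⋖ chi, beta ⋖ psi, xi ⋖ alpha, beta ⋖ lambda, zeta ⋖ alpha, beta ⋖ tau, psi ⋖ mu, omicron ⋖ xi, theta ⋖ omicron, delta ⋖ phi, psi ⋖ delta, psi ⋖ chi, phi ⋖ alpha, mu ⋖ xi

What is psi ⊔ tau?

mu

Common upper bounds of {psi, tau}: alpha, mu, phi, xi.
The least among these is mu.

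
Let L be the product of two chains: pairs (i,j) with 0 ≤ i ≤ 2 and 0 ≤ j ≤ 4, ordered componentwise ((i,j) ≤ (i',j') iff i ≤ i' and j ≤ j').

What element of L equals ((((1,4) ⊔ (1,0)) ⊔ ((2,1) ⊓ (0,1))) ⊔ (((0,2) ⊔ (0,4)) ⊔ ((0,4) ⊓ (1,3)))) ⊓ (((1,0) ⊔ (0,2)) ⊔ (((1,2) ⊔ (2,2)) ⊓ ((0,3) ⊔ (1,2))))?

(1,4) ∨ (1,0) = (1,4)
(2,1) ∧ (0,1) = (0,1)
(1,4) ∨ (0,1) = (1,4)
(0,2) ∨ (0,4) = (0,4)
(0,4) ∧ (1,3) = (0,3)
(0,4) ∨ (0,3) = (0,4)
(1,4) ∨ (0,4) = (1,4)
(1,0) ∨ (0,2) = (1,2)
(1,2) ∨ (2,2) = (2,2)
(0,3) ∨ (1,2) = (1,3)
(2,2) ∧ (1,3) = (1,2)
(1,2) ∨ (1,2) = (1,2)
(1,4) ∧ (1,2) = (1,2)

(1,2)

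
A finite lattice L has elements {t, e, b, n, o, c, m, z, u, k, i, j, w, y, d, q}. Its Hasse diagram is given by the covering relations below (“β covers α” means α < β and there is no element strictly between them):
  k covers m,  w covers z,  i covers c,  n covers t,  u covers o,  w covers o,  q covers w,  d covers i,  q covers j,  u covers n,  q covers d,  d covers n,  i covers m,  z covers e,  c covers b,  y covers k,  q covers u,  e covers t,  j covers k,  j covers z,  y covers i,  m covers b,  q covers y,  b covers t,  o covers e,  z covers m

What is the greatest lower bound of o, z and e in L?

e

Common lower bounds of {o, z, e}: e, t.
The greatest among these is e.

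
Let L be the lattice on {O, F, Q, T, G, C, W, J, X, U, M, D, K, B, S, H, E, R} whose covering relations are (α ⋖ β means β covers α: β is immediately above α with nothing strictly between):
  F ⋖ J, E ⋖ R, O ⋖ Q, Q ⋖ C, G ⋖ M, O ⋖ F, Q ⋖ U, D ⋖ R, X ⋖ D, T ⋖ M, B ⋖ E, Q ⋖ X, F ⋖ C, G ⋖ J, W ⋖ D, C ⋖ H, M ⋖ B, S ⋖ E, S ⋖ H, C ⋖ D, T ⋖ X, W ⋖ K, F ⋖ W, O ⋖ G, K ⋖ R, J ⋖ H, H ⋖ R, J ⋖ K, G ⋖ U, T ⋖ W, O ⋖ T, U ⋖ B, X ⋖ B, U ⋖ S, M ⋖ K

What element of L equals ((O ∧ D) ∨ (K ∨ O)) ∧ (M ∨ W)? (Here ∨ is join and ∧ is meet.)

K

O ∧ D = O
K ∨ O = K
O ∨ K = K
M ∨ W = K
K ∧ K = K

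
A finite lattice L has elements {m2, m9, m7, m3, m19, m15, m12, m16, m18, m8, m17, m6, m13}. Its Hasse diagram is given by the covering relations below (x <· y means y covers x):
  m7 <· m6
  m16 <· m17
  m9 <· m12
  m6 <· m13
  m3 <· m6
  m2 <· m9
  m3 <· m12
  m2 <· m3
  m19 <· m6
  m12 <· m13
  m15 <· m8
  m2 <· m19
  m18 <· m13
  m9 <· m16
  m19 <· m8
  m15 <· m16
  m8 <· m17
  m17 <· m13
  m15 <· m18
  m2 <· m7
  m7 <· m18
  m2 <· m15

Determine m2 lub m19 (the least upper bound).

m19

Common upper bounds of {m2, m19}: m13, m17, m19, m6, m8.
The least among these is m19.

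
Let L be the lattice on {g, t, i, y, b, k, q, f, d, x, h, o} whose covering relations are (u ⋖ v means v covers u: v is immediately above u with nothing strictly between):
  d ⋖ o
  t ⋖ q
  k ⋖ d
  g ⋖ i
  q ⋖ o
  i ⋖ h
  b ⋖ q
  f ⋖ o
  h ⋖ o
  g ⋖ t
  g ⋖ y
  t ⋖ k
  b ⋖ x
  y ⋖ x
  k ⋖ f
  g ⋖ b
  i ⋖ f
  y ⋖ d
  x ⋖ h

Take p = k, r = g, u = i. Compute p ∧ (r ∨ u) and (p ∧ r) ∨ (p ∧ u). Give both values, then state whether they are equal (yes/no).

g; g; yes

r ∨ u = i, so p ∧ (r ∨ u) = k ∧ i = g.
p ∧ r = g and p ∧ u = g, so (p ∧ r) ∨ (p ∧ u) = g ∨ g = g.
Equal: yes.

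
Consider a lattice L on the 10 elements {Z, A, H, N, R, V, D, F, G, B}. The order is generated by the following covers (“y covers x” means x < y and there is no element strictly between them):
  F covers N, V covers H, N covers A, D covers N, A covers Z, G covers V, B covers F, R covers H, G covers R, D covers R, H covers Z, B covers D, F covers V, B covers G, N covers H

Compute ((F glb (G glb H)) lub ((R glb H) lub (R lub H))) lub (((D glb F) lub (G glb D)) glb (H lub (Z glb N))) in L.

G ∧ H = H
F ∧ H = H
R ∧ H = H
R ∨ H = R
H ∨ R = R
H ∨ R = R
D ∧ F = N
G ∧ D = R
N ∨ R = D
Z ∧ N = Z
H ∨ Z = H
D ∧ H = H
R ∨ H = R

R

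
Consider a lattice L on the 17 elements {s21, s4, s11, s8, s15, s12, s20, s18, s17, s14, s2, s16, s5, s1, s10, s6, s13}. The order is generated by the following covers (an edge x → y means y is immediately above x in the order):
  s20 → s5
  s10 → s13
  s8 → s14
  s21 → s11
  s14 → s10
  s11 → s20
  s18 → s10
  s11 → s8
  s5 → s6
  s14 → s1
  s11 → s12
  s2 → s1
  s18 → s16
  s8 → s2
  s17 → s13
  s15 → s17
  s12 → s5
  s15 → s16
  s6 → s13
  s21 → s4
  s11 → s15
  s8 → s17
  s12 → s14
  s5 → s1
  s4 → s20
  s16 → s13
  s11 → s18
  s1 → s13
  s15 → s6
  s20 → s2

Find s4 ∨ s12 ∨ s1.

Common upper bounds of {s4, s12, s1}: s1, s13.
The least among these is s1.

s1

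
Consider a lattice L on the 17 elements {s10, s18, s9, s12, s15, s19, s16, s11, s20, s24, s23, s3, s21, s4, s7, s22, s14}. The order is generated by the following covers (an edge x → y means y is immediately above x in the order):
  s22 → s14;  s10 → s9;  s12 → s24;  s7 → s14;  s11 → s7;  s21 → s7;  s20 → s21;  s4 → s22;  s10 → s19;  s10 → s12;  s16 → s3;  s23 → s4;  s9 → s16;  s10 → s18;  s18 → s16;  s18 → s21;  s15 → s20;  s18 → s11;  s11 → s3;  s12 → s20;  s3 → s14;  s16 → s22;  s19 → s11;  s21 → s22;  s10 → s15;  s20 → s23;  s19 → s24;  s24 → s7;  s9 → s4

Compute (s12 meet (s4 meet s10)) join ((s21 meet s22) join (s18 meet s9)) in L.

s4 ∧ s10 = s10
s12 ∧ s10 = s10
s21 ∧ s22 = s21
s18 ∧ s9 = s10
s21 ∨ s10 = s21
s10 ∨ s21 = s21

s21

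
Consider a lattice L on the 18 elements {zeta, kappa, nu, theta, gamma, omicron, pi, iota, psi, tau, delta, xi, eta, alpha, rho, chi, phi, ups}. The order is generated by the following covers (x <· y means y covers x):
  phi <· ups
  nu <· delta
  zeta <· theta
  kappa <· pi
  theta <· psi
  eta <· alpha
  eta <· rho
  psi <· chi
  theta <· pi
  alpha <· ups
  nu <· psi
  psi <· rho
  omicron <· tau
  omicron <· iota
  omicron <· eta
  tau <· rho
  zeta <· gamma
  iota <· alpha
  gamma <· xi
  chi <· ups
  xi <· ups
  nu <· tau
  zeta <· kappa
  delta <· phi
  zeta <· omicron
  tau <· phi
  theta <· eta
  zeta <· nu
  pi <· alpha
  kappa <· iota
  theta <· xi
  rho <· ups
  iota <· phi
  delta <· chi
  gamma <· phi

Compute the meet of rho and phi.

tau

Common lower bounds of {rho, phi}: nu, omicron, tau, zeta.
The greatest among these is tau.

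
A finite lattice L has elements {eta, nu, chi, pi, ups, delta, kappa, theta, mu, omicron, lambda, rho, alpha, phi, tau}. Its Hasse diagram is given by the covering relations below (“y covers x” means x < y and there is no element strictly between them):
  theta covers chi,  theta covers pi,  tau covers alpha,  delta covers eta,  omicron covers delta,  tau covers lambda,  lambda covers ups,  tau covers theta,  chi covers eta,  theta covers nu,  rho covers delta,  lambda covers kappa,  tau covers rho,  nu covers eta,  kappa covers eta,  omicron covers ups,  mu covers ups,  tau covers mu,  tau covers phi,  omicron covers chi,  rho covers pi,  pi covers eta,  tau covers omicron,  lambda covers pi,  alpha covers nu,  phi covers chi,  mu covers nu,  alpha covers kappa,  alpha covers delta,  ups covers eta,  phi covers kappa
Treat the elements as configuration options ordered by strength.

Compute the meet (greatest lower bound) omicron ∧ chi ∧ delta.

eta

Common lower bounds of {omicron, chi, delta}: eta.
The greatest among these is eta.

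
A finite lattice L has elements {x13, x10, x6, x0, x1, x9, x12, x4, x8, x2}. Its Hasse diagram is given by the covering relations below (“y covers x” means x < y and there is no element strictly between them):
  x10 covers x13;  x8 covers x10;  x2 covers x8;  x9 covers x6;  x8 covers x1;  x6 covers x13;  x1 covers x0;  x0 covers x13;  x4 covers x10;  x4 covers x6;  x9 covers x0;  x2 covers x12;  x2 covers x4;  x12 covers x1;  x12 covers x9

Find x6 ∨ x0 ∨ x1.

Common upper bounds of {x6, x0, x1}: x12, x2.
The least among these is x12.

x12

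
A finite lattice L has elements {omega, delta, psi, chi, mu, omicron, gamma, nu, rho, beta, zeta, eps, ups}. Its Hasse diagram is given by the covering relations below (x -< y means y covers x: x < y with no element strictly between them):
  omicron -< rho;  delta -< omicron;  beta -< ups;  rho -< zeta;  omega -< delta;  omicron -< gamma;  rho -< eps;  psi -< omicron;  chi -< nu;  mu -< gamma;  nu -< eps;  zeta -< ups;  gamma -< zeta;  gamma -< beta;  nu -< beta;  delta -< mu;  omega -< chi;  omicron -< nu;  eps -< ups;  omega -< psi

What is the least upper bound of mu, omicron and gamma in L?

Common upper bounds of {mu, omicron, gamma}: beta, gamma, ups, zeta.
The least among these is gamma.

gamma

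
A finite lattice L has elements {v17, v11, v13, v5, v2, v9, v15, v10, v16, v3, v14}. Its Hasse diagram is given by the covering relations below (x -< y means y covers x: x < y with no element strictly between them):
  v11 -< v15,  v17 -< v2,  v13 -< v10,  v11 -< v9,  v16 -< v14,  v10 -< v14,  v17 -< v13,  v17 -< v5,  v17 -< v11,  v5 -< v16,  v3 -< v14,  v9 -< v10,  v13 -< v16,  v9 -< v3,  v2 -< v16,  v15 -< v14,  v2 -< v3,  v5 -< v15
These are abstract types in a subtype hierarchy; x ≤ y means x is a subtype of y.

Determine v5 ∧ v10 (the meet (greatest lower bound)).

v17

Common lower bounds of {v5, v10}: v17.
The greatest among these is v17.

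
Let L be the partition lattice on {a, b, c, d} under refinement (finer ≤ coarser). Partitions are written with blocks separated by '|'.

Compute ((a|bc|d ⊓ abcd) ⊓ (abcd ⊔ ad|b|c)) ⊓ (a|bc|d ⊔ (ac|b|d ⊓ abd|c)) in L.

a|bc|d

a|bc|d ∧ abcd = a|bc|d
abcd ∨ ad|b|c = abcd
a|bc|d ∧ abcd = a|bc|d
ac|b|d ∧ abd|c = a|b|c|d
a|bc|d ∨ a|b|c|d = a|bc|d
a|bc|d ∧ a|bc|d = a|bc|d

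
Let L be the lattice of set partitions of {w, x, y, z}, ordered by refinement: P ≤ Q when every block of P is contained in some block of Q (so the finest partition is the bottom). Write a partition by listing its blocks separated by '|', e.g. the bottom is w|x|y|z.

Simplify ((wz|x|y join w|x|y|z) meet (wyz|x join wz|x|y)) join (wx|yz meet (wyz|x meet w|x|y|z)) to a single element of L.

wz|x|y ∨ w|x|y|z = wz|x|y
wyz|x ∨ wz|x|y = wyz|x
wz|x|y ∧ wyz|x = wz|x|y
wyz|x ∧ w|x|y|z = w|x|y|z
wx|yz ∧ w|x|y|z = w|x|y|z
wz|x|y ∨ w|x|y|z = wz|x|y

wz|x|y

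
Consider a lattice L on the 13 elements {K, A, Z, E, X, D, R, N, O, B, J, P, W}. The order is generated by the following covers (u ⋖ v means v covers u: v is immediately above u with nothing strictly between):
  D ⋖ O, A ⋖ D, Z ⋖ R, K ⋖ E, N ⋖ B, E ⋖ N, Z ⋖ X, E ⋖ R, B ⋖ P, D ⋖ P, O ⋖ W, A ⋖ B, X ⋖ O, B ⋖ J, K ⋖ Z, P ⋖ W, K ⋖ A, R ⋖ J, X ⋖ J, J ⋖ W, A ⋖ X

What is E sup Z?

Common upper bounds of {E, Z}: J, R, W.
The least among these is R.

R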